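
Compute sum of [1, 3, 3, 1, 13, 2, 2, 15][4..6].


Prefix sums: [0, 1, 4, 7, 8, 21, 23, 25, 40]
Sum[4..6] = prefix[7] - prefix[4] = 25 - 8 = 17


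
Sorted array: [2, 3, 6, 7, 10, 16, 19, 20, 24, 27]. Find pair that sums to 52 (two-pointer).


Two pointers: lo=0, hi=9
No pair sums to 52


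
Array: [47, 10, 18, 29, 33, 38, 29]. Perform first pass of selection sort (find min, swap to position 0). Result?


After one pass: [10, 47, 18, 29, 33, 38, 29]


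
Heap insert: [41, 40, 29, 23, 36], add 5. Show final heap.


Append 5: [41, 40, 29, 23, 36, 5]
Bubble up: no swaps needed
Result: [41, 40, 29, 23, 36, 5]


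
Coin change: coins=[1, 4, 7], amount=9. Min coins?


dp[0]=0; dp[i]=1+min(dp[i-c] for c in coins)
...dp[4]=1, dp[5]=2, dp[6]=3, dp[7]=1, dp[8]=2, dp[9]=3
Minimum coins for 9 = 3


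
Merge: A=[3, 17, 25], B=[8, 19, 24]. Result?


Compare heads, take smaller each step.
Merged: [3, 8, 17, 19, 24, 25]


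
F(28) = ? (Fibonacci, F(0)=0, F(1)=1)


F(n)=F(n-1)+F(n-2)
...F(26)=121393, F(27)=196418, F(28)=317811


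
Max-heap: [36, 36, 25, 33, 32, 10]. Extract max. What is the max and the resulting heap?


Max = 36
Replace root with last, heapify down
Resulting heap: [36, 33, 25, 10, 32]


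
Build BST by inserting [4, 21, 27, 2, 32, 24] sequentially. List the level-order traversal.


Root = 4; build tree by BST insertion.
Level-Order traversal: [4, 2, 21, 27, 24, 32]


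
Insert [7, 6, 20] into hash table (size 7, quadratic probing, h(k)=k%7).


Insertions: 7->slot 0; 6->slot 6; 20->slot 3
Table: [7, None, None, 20, None, None, 6]


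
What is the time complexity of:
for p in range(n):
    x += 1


Per nesting level: O(n) = O(n)
Complexity: O(n)


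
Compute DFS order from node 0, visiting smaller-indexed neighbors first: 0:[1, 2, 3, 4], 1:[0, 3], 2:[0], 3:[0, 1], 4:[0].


DFS stack-based: start with [0]
Visit order: [0, 1, 3, 2, 4]


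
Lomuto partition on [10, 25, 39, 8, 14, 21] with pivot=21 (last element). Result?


Elements <= 21 go left of pivot.
Result: [10, 8, 14, 21, 39, 25], pivot at index 3


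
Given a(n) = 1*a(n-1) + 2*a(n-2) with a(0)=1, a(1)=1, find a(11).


Build bottom-up:
...a(9)=341, a(10)=683, a(11)=1*683+2*341=1365


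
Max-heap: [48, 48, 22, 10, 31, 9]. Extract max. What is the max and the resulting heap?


Max = 48
Replace root with last, heapify down
Resulting heap: [48, 31, 22, 10, 9]


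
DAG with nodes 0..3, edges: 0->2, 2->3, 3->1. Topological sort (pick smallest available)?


Kahn's algorithm, process smallest node first
Order: [0, 2, 3, 1]


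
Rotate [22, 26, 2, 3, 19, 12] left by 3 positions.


Left rotate by 3: [3, 19, 12, 22, 26, 2]


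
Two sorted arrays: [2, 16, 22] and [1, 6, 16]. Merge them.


Compare heads, take smaller each step.
Merged: [1, 2, 6, 16, 16, 22]


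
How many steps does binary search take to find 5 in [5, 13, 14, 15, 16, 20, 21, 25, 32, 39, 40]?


Search for 5:
[0,10] mid=5 arr[5]=20
[0,4] mid=2 arr[2]=14
[0,1] mid=0 arr[0]=5
Total: 3 comparisons


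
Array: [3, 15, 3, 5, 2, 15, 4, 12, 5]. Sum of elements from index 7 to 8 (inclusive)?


Prefix sums: [0, 3, 18, 21, 26, 28, 43, 47, 59, 64]
Sum[7..8] = prefix[9] - prefix[7] = 64 - 47 = 17


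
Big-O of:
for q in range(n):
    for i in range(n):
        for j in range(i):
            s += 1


Per nesting level: O(n) * O(n) * O(n) [triangular over i] = O(n^3)
Complexity: O(n^3)


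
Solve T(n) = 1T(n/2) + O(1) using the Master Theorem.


a=1, b=2, c=0. log_2(1)=0 = c=0. Case 2: O(n^c log n) = O(log n)
Complexity: O(log n)


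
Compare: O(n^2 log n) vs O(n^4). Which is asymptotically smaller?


n^2 log n grows slower than quartic
O(n^2 log n) is asymptotically smaller; O(n^4) grows faster


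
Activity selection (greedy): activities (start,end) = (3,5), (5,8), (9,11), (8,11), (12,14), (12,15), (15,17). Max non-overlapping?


Greedy: pick earliest-ending, then skip overlaps.
Selected (5 activities): [(3, 5), (5, 8), (9, 11), (12, 14), (15, 17)]


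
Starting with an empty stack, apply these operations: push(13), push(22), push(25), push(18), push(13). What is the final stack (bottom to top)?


push(13) -> [13]
push(22) -> [13, 22]
push(25) -> [13, 22, 25]
push(18) -> [13, 22, 25, 18]
push(13) -> [13, 22, 25, 18, 13]
Final stack (bottom to top): [13, 22, 25, 18, 13]


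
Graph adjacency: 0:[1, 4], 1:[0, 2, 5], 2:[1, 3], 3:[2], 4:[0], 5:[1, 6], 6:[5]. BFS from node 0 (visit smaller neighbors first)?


BFS queue: start with [0]
Visit order: [0, 1, 4, 2, 5, 3, 6]


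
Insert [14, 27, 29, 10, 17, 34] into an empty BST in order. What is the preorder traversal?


Root = 14; build tree by BST insertion.
Preorder traversal: [14, 10, 27, 17, 29, 34]


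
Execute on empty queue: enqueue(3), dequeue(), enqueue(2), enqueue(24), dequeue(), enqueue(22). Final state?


enqueue(3) -> [3]
dequeue() returns 3 -> []
enqueue(2) -> [2]
enqueue(24) -> [2, 24]
dequeue() returns 2 -> [24]
enqueue(22) -> [24, 22]
Final queue (front to back): [24, 22]


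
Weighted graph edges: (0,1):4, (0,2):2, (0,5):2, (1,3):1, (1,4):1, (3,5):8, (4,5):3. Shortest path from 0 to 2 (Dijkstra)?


Dijkstra from 0:
Distances: {0: 0, 1: 4, 2: 2, 3: 5, 4: 5, 5: 2}
Shortest distance to 2 = 2, path = [0, 2]


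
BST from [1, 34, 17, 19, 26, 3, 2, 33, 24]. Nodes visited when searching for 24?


BST root = 1
Search for 24: compare at each node
Path: [1, 34, 17, 19, 26, 24]


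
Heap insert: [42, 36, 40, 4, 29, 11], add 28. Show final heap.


Append 28: [42, 36, 40, 4, 29, 11, 28]
Bubble up: no swaps needed
Result: [42, 36, 40, 4, 29, 11, 28]


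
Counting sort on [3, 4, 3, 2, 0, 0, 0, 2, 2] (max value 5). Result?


Count array: [3, 0, 3, 2, 1, 0]
Reconstruct: [0, 0, 0, 2, 2, 2, 3, 3, 4]


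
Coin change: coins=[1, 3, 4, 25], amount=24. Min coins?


dp[0]=0; dp[i]=1+min(dp[i-c] for c in coins)
...dp[19]=5, dp[20]=5, dp[21]=6, dp[22]=6, dp[23]=6, dp[24]=6
Minimum coins for 24 = 6


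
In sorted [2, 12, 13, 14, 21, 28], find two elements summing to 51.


Two pointers: lo=0, hi=5
No pair sums to 51


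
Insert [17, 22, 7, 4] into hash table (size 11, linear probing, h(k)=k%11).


Insertions: 17->slot 6; 22->slot 0; 7->slot 7; 4->slot 4
Table: [22, None, None, None, 4, None, 17, 7, None, None, None]


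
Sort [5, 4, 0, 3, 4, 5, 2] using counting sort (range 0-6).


Count array: [1, 0, 1, 1, 2, 2, 0]
Reconstruct: [0, 2, 3, 4, 4, 5, 5]


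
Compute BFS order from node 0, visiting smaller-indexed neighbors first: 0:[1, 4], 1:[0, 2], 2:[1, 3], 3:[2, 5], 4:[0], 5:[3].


BFS queue: start with [0]
Visit order: [0, 1, 4, 2, 3, 5]


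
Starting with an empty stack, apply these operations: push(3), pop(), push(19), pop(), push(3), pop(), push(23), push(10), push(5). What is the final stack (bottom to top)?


push(3) -> [3]
pop() returns 3 -> []
push(19) -> [19]
pop() returns 19 -> []
push(3) -> [3]
pop() returns 3 -> []
push(23) -> [23]
push(10) -> [23, 10]
push(5) -> [23, 10, 5]
Final stack (bottom to top): [23, 10, 5]


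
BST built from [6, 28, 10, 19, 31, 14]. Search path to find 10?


BST root = 6
Search for 10: compare at each node
Path: [6, 28, 10]


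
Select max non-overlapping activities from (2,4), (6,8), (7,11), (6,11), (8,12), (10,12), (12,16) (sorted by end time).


Greedy: pick earliest-ending, then skip overlaps.
Selected (4 activities): [(2, 4), (6, 8), (8, 12), (12, 16)]


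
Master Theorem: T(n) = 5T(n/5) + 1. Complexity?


a=5, b=5, c=0. log_5(5)=1 > c=0. Case 1: O(n^log_b(a)) = O(n)
Complexity: O(n)


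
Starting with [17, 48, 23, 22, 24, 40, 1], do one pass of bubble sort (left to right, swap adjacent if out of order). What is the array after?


After one pass: [17, 23, 22, 24, 40, 1, 48]


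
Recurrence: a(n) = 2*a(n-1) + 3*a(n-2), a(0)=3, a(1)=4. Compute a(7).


Build bottom-up:
...a(5)=424, a(6)=1277, a(7)=2*1277+3*424=3826


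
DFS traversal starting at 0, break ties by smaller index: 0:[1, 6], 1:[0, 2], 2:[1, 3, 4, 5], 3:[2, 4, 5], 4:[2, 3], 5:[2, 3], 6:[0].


DFS stack-based: start with [0]
Visit order: [0, 1, 2, 3, 4, 5, 6]


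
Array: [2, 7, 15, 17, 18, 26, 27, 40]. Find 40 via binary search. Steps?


Search for 40:
[0,7] mid=3 arr[3]=17
[4,7] mid=5 arr[5]=26
[6,7] mid=6 arr[6]=27
[7,7] mid=7 arr[7]=40
Total: 4 comparisons


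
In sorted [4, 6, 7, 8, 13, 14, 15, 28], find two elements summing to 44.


Two pointers: lo=0, hi=7
No pair sums to 44


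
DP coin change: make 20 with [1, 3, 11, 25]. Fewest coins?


dp[0]=0; dp[i]=1+min(dp[i-c] for c in coins)
...dp[15]=3, dp[16]=4, dp[17]=3, dp[18]=4, dp[19]=5, dp[20]=4
Minimum coins for 20 = 4


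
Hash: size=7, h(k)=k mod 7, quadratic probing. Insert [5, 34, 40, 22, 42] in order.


Insertions: 5->slot 5; 34->slot 6; 40->slot 2; 22->slot 1; 42->slot 0
Table: [42, 22, 40, None, None, 5, 34]


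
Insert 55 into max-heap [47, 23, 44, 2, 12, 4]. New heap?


Append 55: [47, 23, 44, 2, 12, 4, 55]
Bubble up: swap idx 6(55) with idx 2(44); swap idx 2(55) with idx 0(47)
Result: [55, 23, 47, 2, 12, 4, 44]


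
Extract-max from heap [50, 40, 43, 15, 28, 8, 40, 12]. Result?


Max = 50
Replace root with last, heapify down
Resulting heap: [43, 40, 40, 15, 28, 8, 12]


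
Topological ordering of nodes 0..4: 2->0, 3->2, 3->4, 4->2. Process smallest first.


Kahn's algorithm, process smallest node first
Order: [1, 3, 4, 2, 0]


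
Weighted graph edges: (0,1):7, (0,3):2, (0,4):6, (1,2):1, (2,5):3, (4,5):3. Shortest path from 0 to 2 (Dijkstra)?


Dijkstra from 0:
Distances: {0: 0, 1: 7, 2: 8, 3: 2, 4: 6, 5: 9}
Shortest distance to 2 = 8, path = [0, 1, 2]


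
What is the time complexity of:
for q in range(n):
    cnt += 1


Per nesting level: O(n) = O(n)
Complexity: O(n)


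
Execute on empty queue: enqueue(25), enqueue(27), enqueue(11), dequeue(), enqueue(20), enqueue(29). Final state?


enqueue(25) -> [25]
enqueue(27) -> [25, 27]
enqueue(11) -> [25, 27, 11]
dequeue() returns 25 -> [27, 11]
enqueue(20) -> [27, 11, 20]
enqueue(29) -> [27, 11, 20, 29]
Final queue (front to back): [27, 11, 20, 29]


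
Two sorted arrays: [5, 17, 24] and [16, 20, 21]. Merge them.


Compare heads, take smaller each step.
Merged: [5, 16, 17, 20, 21, 24]


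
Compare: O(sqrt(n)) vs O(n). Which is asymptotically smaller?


sublinear grows slower than linear
O(sqrt(n)) is asymptotically smaller; O(n) grows faster


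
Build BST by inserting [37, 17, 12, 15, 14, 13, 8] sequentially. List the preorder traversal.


Root = 37; build tree by BST insertion.
Preorder traversal: [37, 17, 12, 8, 15, 14, 13]


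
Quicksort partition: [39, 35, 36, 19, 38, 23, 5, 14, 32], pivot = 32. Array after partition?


Elements <= 32 go left of pivot.
Result: [19, 23, 5, 14, 32, 35, 36, 39, 38], pivot at index 4


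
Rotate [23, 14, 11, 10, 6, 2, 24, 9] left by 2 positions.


Left rotate by 2: [11, 10, 6, 2, 24, 9, 23, 14]


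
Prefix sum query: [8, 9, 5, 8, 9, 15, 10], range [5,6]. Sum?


Prefix sums: [0, 8, 17, 22, 30, 39, 54, 64]
Sum[5..6] = prefix[7] - prefix[5] = 64 - 39 = 25


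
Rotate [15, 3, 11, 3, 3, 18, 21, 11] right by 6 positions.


Right rotate by 6: [11, 3, 3, 18, 21, 11, 15, 3]


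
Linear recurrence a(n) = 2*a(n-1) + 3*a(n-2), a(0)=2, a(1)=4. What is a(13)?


Build bottom-up:
...a(11)=265720, a(12)=797162, a(13)=2*797162+3*265720=2391484


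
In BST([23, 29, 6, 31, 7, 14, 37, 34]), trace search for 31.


BST root = 23
Search for 31: compare at each node
Path: [23, 29, 31]


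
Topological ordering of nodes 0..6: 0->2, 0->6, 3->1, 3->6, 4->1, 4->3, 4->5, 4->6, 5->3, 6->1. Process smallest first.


Kahn's algorithm, process smallest node first
Order: [0, 2, 4, 5, 3, 6, 1]


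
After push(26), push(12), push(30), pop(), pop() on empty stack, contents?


push(26) -> [26]
push(12) -> [26, 12]
push(30) -> [26, 12, 30]
pop() returns 30 -> [26, 12]
pop() returns 12 -> [26]
Final stack (bottom to top): [26]


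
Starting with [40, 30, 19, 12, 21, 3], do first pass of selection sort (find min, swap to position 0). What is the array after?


After one pass: [3, 30, 19, 12, 21, 40]


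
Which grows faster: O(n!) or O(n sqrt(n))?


n^1.5 grows slower than factorial
O(n sqrt(n)) is asymptotically smaller; O(n!) grows faster


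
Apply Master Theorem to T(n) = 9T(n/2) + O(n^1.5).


a=9, b=2, c=1.5. log_2(9)=3.170 > c=1.5. Case 1: O(n^log_b(a)) = O(n^3.170)
Complexity: O(n^3.170)


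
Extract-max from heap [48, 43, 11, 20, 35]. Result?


Max = 48
Replace root with last, heapify down
Resulting heap: [43, 35, 11, 20]


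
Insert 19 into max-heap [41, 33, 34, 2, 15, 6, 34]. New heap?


Append 19: [41, 33, 34, 2, 15, 6, 34, 19]
Bubble up: swap idx 7(19) with idx 3(2)
Result: [41, 33, 34, 19, 15, 6, 34, 2]


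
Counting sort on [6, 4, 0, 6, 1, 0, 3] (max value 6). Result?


Count array: [2, 1, 0, 1, 1, 0, 2]
Reconstruct: [0, 0, 1, 3, 4, 6, 6]


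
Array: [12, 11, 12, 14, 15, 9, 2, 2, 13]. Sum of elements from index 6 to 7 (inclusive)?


Prefix sums: [0, 12, 23, 35, 49, 64, 73, 75, 77, 90]
Sum[6..7] = prefix[8] - prefix[6] = 77 - 73 = 4


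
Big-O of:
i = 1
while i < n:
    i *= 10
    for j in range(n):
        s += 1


Per nesting level: O(log n) * O(n) = O(n log n)
Complexity: O(n log n)


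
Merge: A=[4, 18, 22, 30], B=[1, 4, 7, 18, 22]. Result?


Compare heads, take smaller each step.
Merged: [1, 4, 4, 7, 18, 18, 22, 22, 30]


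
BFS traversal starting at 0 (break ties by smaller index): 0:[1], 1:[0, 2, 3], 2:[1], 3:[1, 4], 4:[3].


BFS queue: start with [0]
Visit order: [0, 1, 2, 3, 4]


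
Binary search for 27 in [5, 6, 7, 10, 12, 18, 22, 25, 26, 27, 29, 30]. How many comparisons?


Search for 27:
[0,11] mid=5 arr[5]=18
[6,11] mid=8 arr[8]=26
[9,11] mid=10 arr[10]=29
[9,9] mid=9 arr[9]=27
Total: 4 comparisons


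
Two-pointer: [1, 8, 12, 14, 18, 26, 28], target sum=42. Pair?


Two pointers: lo=0, hi=6
Found pair: (14, 28) summing to 42


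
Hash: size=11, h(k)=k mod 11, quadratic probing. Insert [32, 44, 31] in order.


Insertions: 32->slot 10; 44->slot 0; 31->slot 9
Table: [44, None, None, None, None, None, None, None, None, 31, 32]


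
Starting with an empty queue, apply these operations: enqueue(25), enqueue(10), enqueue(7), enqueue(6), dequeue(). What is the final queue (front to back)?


enqueue(25) -> [25]
enqueue(10) -> [25, 10]
enqueue(7) -> [25, 10, 7]
enqueue(6) -> [25, 10, 7, 6]
dequeue() returns 25 -> [10, 7, 6]
Final queue (front to back): [10, 7, 6]


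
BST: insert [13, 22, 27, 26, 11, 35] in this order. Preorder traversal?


Root = 13; build tree by BST insertion.
Preorder traversal: [13, 11, 22, 27, 26, 35]


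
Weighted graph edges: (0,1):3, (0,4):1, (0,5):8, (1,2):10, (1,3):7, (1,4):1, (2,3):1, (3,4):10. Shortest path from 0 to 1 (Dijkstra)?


Dijkstra from 0:
Distances: {0: 0, 1: 2, 2: 10, 3: 9, 4: 1, 5: 8}
Shortest distance to 1 = 2, path = [0, 4, 1]


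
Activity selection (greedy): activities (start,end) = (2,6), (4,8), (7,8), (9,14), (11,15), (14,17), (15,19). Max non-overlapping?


Greedy: pick earliest-ending, then skip overlaps.
Selected (4 activities): [(2, 6), (7, 8), (9, 14), (14, 17)]


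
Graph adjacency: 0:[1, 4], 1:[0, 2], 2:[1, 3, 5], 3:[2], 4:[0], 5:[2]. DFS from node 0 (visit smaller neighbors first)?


DFS stack-based: start with [0]
Visit order: [0, 1, 2, 3, 5, 4]


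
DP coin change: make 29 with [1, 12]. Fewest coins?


dp[0]=0; dp[i]=1+min(dp[i-c] for c in coins)
...dp[24]=2, dp[25]=3, dp[26]=4, dp[27]=5, dp[28]=6, dp[29]=7
Minimum coins for 29 = 7


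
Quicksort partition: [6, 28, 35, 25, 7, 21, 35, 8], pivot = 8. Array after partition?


Elements <= 8 go left of pivot.
Result: [6, 7, 8, 25, 28, 21, 35, 35], pivot at index 2


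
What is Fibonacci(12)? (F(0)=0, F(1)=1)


F(n)=F(n-1)+F(n-2)
...F(10)=55, F(11)=89, F(12)=144


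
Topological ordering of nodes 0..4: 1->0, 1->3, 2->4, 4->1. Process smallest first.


Kahn's algorithm, process smallest node first
Order: [2, 4, 1, 0, 3]


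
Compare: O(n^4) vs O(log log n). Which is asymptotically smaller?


double-logarithmic grows slower than quartic
O(log log n) is asymptotically smaller; O(n^4) grows faster


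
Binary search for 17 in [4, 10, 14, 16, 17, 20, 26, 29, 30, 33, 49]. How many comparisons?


Search for 17:
[0,10] mid=5 arr[5]=20
[0,4] mid=2 arr[2]=14
[3,4] mid=3 arr[3]=16
[4,4] mid=4 arr[4]=17
Total: 4 comparisons


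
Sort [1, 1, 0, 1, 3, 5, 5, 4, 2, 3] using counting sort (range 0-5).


Count array: [1, 3, 1, 2, 1, 2]
Reconstruct: [0, 1, 1, 1, 2, 3, 3, 4, 5, 5]


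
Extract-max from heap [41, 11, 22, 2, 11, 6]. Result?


Max = 41
Replace root with last, heapify down
Resulting heap: [22, 11, 6, 2, 11]


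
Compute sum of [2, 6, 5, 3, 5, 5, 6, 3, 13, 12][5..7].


Prefix sums: [0, 2, 8, 13, 16, 21, 26, 32, 35, 48, 60]
Sum[5..7] = prefix[8] - prefix[5] = 35 - 21 = 14


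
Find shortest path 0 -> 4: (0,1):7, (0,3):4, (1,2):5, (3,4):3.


Dijkstra from 0:
Distances: {0: 0, 1: 7, 2: 12, 3: 4, 4: 7}
Shortest distance to 4 = 7, path = [0, 3, 4]


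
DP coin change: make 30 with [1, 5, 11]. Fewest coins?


dp[0]=0; dp[i]=1+min(dp[i-c] for c in coins)
...dp[25]=5, dp[26]=4, dp[27]=3, dp[28]=4, dp[29]=5, dp[30]=6
Minimum coins for 30 = 6


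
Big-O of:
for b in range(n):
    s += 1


Per nesting level: O(n) = O(n)
Complexity: O(n)


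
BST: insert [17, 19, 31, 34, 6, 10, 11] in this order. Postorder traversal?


Root = 17; build tree by BST insertion.
Postorder traversal: [11, 10, 6, 34, 31, 19, 17]


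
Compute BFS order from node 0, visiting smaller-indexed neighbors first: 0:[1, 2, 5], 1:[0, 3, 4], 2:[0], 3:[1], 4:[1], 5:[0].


BFS queue: start with [0]
Visit order: [0, 1, 2, 5, 3, 4]


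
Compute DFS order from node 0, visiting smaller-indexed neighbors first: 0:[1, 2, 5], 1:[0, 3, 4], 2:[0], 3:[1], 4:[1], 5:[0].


DFS stack-based: start with [0]
Visit order: [0, 1, 3, 4, 2, 5]


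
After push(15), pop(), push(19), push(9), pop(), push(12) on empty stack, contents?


push(15) -> [15]
pop() returns 15 -> []
push(19) -> [19]
push(9) -> [19, 9]
pop() returns 9 -> [19]
push(12) -> [19, 12]
Final stack (bottom to top): [19, 12]


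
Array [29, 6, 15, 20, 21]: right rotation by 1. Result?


Right rotate by 1: [21, 29, 6, 15, 20]


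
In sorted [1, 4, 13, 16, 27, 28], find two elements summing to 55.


Two pointers: lo=0, hi=5
Found pair: (27, 28) summing to 55


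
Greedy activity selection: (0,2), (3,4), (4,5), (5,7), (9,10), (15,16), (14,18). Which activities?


Greedy: pick earliest-ending, then skip overlaps.
Selected (6 activities): [(0, 2), (3, 4), (4, 5), (5, 7), (9, 10), (15, 16)]


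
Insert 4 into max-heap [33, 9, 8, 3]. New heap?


Append 4: [33, 9, 8, 3, 4]
Bubble up: no swaps needed
Result: [33, 9, 8, 3, 4]


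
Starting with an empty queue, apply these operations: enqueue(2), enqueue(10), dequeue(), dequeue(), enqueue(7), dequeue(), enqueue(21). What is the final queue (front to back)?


enqueue(2) -> [2]
enqueue(10) -> [2, 10]
dequeue() returns 2 -> [10]
dequeue() returns 10 -> []
enqueue(7) -> [7]
dequeue() returns 7 -> []
enqueue(21) -> [21]
Final queue (front to back): [21]


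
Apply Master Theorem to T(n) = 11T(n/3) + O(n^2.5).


a=11, b=3, c=2.5. log_3(11)=2.183 < c=2.5. Case 3: O(n^c) = O(n^2.500)
Complexity: O(n^2.500)


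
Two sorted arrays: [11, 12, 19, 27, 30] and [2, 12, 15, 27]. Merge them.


Compare heads, take smaller each step.
Merged: [2, 11, 12, 12, 15, 19, 27, 27, 30]


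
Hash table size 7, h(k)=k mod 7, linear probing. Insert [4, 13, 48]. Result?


Insertions: 4->slot 4; 13->slot 6; 48->slot 0
Table: [48, None, None, None, 4, None, 13]


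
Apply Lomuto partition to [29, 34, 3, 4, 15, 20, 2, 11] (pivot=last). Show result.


Elements <= 11 go left of pivot.
Result: [3, 4, 2, 11, 15, 20, 29, 34], pivot at index 3


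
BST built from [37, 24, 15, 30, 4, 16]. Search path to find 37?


BST root = 37
Search for 37: compare at each node
Path: [37]


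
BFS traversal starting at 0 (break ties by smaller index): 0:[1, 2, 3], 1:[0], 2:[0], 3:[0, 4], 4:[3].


BFS queue: start with [0]
Visit order: [0, 1, 2, 3, 4]


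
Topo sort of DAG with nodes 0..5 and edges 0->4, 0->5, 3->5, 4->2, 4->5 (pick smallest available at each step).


Kahn's algorithm, process smallest node first
Order: [0, 1, 3, 4, 2, 5]


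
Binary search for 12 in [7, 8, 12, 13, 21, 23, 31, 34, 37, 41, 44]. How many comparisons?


Search for 12:
[0,10] mid=5 arr[5]=23
[0,4] mid=2 arr[2]=12
Total: 2 comparisons


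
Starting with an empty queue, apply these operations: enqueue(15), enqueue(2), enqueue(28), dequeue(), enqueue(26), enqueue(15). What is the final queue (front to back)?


enqueue(15) -> [15]
enqueue(2) -> [15, 2]
enqueue(28) -> [15, 2, 28]
dequeue() returns 15 -> [2, 28]
enqueue(26) -> [2, 28, 26]
enqueue(15) -> [2, 28, 26, 15]
Final queue (front to back): [2, 28, 26, 15]


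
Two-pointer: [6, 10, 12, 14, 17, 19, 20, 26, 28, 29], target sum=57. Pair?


Two pointers: lo=0, hi=9
Found pair: (28, 29) summing to 57


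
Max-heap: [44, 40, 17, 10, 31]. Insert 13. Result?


Append 13: [44, 40, 17, 10, 31, 13]
Bubble up: no swaps needed
Result: [44, 40, 17, 10, 31, 13]


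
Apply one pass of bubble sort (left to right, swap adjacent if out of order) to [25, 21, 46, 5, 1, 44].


After one pass: [21, 25, 5, 1, 44, 46]


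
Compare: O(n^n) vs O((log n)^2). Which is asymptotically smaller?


polylogarithmic grows slower than n^n
O((log n)^2) is asymptotically smaller; O(n^n) grows faster


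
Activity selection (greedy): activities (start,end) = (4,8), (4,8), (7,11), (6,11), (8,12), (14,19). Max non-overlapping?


Greedy: pick earliest-ending, then skip overlaps.
Selected (3 activities): [(4, 8), (8, 12), (14, 19)]


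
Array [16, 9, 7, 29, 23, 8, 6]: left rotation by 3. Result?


Left rotate by 3: [29, 23, 8, 6, 16, 9, 7]


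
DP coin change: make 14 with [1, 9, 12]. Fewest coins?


dp[0]=0; dp[i]=1+min(dp[i-c] for c in coins)
...dp[9]=1, dp[10]=2, dp[11]=3, dp[12]=1, dp[13]=2, dp[14]=3
Minimum coins for 14 = 3


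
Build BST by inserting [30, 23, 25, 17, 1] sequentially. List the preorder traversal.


Root = 30; build tree by BST insertion.
Preorder traversal: [30, 23, 17, 1, 25]


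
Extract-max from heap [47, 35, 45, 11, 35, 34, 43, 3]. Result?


Max = 47
Replace root with last, heapify down
Resulting heap: [45, 35, 43, 11, 35, 34, 3]


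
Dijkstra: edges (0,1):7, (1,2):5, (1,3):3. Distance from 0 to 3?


Dijkstra from 0:
Distances: {0: 0, 1: 7, 2: 12, 3: 10}
Shortest distance to 3 = 10, path = [0, 1, 3]


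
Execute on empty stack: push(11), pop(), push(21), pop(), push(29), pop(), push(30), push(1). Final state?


push(11) -> [11]
pop() returns 11 -> []
push(21) -> [21]
pop() returns 21 -> []
push(29) -> [29]
pop() returns 29 -> []
push(30) -> [30]
push(1) -> [30, 1]
Final stack (bottom to top): [30, 1]


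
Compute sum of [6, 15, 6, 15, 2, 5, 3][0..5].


Prefix sums: [0, 6, 21, 27, 42, 44, 49, 52]
Sum[0..5] = prefix[6] - prefix[0] = 49 - 0 = 49


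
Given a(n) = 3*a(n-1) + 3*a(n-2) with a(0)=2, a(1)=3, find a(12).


Build bottom-up:
...a(10)=613575, a(11)=2326239, a(12)=3*2326239+3*613575=8819442


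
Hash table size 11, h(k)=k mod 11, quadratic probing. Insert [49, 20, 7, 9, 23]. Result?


Insertions: 49->slot 5; 20->slot 9; 7->slot 7; 9->slot 10; 23->slot 1
Table: [None, 23, None, None, None, 49, None, 7, None, 20, 9]


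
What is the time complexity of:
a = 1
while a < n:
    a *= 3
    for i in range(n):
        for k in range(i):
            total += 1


Per nesting level: O(log n) * O(n) * O(n) [triangular over i] = O(n^2 log n)
Complexity: O(n^2 log n)


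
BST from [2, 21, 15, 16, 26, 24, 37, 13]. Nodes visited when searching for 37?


BST root = 2
Search for 37: compare at each node
Path: [2, 21, 26, 37]


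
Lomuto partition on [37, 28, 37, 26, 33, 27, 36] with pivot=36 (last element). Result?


Elements <= 36 go left of pivot.
Result: [28, 26, 33, 27, 36, 37, 37], pivot at index 4


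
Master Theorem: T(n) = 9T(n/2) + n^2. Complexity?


a=9, b=2, c=2. log_2(9)=3.170 > c=2. Case 1: O(n^log_b(a)) = O(n^3.170)
Complexity: O(n^3.170)


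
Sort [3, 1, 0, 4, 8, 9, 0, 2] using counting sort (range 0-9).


Count array: [2, 1, 1, 1, 1, 0, 0, 0, 1, 1]
Reconstruct: [0, 0, 1, 2, 3, 4, 8, 9]


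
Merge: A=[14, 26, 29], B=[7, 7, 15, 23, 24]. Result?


Compare heads, take smaller each step.
Merged: [7, 7, 14, 15, 23, 24, 26, 29]


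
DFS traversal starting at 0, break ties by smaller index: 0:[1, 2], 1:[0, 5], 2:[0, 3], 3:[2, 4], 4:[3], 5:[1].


DFS stack-based: start with [0]
Visit order: [0, 1, 5, 2, 3, 4]


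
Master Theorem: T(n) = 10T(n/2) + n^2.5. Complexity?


a=10, b=2, c=2.5. log_2(10)=3.322 > c=2.5. Case 1: O(n^log_b(a)) = O(n^3.322)
Complexity: O(n^3.322)


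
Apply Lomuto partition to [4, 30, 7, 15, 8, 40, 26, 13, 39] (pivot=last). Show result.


Elements <= 39 go left of pivot.
Result: [4, 30, 7, 15, 8, 26, 13, 39, 40], pivot at index 7


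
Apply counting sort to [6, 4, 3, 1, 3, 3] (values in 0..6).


Count array: [0, 1, 0, 3, 1, 0, 1]
Reconstruct: [1, 3, 3, 3, 4, 6]


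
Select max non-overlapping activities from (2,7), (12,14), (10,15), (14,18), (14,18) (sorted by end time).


Greedy: pick earliest-ending, then skip overlaps.
Selected (3 activities): [(2, 7), (12, 14), (14, 18)]


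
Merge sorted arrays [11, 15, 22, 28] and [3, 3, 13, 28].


Compare heads, take smaller each step.
Merged: [3, 3, 11, 13, 15, 22, 28, 28]


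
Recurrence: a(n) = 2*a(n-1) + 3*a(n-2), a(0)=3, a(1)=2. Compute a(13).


Build bottom-up:
...a(11)=221432, a(12)=664303, a(13)=2*664303+3*221432=1992902


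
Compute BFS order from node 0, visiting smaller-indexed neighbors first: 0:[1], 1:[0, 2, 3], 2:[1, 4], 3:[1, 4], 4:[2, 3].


BFS queue: start with [0]
Visit order: [0, 1, 2, 3, 4]


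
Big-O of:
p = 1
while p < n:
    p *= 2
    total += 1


Per nesting level: O(log n) = O(log n)
Complexity: O(log n)


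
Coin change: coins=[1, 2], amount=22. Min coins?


dp[0]=0; dp[i]=1+min(dp[i-c] for c in coins)
...dp[17]=9, dp[18]=9, dp[19]=10, dp[20]=10, dp[21]=11, dp[22]=11
Minimum coins for 22 = 11


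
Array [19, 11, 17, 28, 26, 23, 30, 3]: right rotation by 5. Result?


Right rotate by 5: [28, 26, 23, 30, 3, 19, 11, 17]


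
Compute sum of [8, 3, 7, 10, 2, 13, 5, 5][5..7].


Prefix sums: [0, 8, 11, 18, 28, 30, 43, 48, 53]
Sum[5..7] = prefix[8] - prefix[5] = 53 - 30 = 23


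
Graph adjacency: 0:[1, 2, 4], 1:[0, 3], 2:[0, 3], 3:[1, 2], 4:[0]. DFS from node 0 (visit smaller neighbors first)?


DFS stack-based: start with [0]
Visit order: [0, 1, 3, 2, 4]


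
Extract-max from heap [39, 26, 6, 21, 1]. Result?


Max = 39
Replace root with last, heapify down
Resulting heap: [26, 21, 6, 1]


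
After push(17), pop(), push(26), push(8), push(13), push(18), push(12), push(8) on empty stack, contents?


push(17) -> [17]
pop() returns 17 -> []
push(26) -> [26]
push(8) -> [26, 8]
push(13) -> [26, 8, 13]
push(18) -> [26, 8, 13, 18]
push(12) -> [26, 8, 13, 18, 12]
push(8) -> [26, 8, 13, 18, 12, 8]
Final stack (bottom to top): [26, 8, 13, 18, 12, 8]


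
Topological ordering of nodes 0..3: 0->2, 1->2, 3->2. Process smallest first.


Kahn's algorithm, process smallest node first
Order: [0, 1, 3, 2]


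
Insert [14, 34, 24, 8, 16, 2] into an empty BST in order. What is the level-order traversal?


Root = 14; build tree by BST insertion.
Level-Order traversal: [14, 8, 34, 2, 24, 16]


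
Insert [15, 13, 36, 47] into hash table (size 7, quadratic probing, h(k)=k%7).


Insertions: 15->slot 1; 13->slot 6; 36->slot 2; 47->slot 5
Table: [None, 15, 36, None, None, 47, 13]


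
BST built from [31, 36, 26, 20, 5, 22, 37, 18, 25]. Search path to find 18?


BST root = 31
Search for 18: compare at each node
Path: [31, 26, 20, 5, 18]


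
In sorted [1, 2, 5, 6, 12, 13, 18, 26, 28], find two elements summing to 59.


Two pointers: lo=0, hi=8
No pair sums to 59


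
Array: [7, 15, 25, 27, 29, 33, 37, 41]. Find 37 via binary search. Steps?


Search for 37:
[0,7] mid=3 arr[3]=27
[4,7] mid=5 arr[5]=33
[6,7] mid=6 arr[6]=37
Total: 3 comparisons


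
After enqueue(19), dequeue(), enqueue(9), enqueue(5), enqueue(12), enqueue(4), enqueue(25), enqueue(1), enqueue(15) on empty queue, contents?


enqueue(19) -> [19]
dequeue() returns 19 -> []
enqueue(9) -> [9]
enqueue(5) -> [9, 5]
enqueue(12) -> [9, 5, 12]
enqueue(4) -> [9, 5, 12, 4]
enqueue(25) -> [9, 5, 12, 4, 25]
enqueue(1) -> [9, 5, 12, 4, 25, 1]
enqueue(15) -> [9, 5, 12, 4, 25, 1, 15]
Final queue (front to back): [9, 5, 12, 4, 25, 1, 15]


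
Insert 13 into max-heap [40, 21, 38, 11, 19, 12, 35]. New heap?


Append 13: [40, 21, 38, 11, 19, 12, 35, 13]
Bubble up: swap idx 7(13) with idx 3(11)
Result: [40, 21, 38, 13, 19, 12, 35, 11]


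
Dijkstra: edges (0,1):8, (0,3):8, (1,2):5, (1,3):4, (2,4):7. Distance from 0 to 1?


Dijkstra from 0:
Distances: {0: 0, 1: 8, 2: 13, 3: 8, 4: 20}
Shortest distance to 1 = 8, path = [0, 1]


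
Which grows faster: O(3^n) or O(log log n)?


double-logarithmic grows slower than exponential (base 3)
O(log log n) is asymptotically smaller; O(3^n) grows faster


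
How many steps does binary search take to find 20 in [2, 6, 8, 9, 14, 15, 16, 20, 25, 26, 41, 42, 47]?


Search for 20:
[0,12] mid=6 arr[6]=16
[7,12] mid=9 arr[9]=26
[7,8] mid=7 arr[7]=20
Total: 3 comparisons


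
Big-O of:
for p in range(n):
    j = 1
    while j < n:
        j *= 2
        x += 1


Per nesting level: O(n) * O(log n) = O(n log n)
Complexity: O(n log n)


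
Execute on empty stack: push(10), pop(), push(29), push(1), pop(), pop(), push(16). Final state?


push(10) -> [10]
pop() returns 10 -> []
push(29) -> [29]
push(1) -> [29, 1]
pop() returns 1 -> [29]
pop() returns 29 -> []
push(16) -> [16]
Final stack (bottom to top): [16]


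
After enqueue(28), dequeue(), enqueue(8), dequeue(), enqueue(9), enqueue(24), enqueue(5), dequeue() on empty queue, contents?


enqueue(28) -> [28]
dequeue() returns 28 -> []
enqueue(8) -> [8]
dequeue() returns 8 -> []
enqueue(9) -> [9]
enqueue(24) -> [9, 24]
enqueue(5) -> [9, 24, 5]
dequeue() returns 9 -> [24, 5]
Final queue (front to back): [24, 5]


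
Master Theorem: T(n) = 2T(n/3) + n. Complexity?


a=2, b=3, c=1. log_3(2)=0.631 < c=1. Case 3: O(n^c) = O(n)
Complexity: O(n)


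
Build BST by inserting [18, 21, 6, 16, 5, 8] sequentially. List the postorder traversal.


Root = 18; build tree by BST insertion.
Postorder traversal: [5, 8, 16, 6, 21, 18]


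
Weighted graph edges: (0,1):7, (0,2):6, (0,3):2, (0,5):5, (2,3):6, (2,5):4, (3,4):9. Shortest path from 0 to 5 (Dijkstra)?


Dijkstra from 0:
Distances: {0: 0, 1: 7, 2: 6, 3: 2, 4: 11, 5: 5}
Shortest distance to 5 = 5, path = [0, 5]


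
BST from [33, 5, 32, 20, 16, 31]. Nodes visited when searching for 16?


BST root = 33
Search for 16: compare at each node
Path: [33, 5, 32, 20, 16]


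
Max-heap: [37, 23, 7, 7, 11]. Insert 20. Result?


Append 20: [37, 23, 7, 7, 11, 20]
Bubble up: swap idx 5(20) with idx 2(7)
Result: [37, 23, 20, 7, 11, 7]


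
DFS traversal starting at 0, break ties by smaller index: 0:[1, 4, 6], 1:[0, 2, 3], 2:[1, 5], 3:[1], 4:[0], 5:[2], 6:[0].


DFS stack-based: start with [0]
Visit order: [0, 1, 2, 5, 3, 4, 6]


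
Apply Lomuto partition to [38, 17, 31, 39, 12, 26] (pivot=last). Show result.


Elements <= 26 go left of pivot.
Result: [17, 12, 26, 39, 38, 31], pivot at index 2


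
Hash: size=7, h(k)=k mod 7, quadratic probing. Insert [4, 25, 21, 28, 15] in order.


Insertions: 4->slot 4; 25->slot 5; 21->slot 0; 28->slot 1; 15->slot 2
Table: [21, 28, 15, None, 4, 25, None]


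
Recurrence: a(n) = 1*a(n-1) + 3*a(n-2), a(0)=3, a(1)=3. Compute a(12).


Build bottom-up:
...a(10)=8049, a(11)=18480, a(12)=1*18480+3*8049=42627


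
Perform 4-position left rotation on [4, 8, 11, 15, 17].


Left rotate by 4: [17, 4, 8, 11, 15]


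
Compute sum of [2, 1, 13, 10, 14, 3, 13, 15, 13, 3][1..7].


Prefix sums: [0, 2, 3, 16, 26, 40, 43, 56, 71, 84, 87]
Sum[1..7] = prefix[8] - prefix[1] = 71 - 2 = 69


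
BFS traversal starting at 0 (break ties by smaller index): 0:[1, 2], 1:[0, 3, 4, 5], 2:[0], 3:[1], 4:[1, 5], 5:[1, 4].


BFS queue: start with [0]
Visit order: [0, 1, 2, 3, 4, 5]


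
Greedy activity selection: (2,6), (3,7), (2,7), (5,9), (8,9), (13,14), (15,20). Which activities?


Greedy: pick earliest-ending, then skip overlaps.
Selected (4 activities): [(2, 6), (8, 9), (13, 14), (15, 20)]


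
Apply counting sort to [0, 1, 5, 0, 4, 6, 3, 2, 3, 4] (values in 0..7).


Count array: [2, 1, 1, 2, 2, 1, 1, 0]
Reconstruct: [0, 0, 1, 2, 3, 3, 4, 4, 5, 6]


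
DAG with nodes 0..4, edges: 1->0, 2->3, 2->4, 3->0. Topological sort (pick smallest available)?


Kahn's algorithm, process smallest node first
Order: [1, 2, 3, 0, 4]


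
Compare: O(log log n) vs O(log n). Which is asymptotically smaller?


double-logarithmic grows slower than logarithmic
O(log log n) is asymptotically smaller; O(log n) grows faster


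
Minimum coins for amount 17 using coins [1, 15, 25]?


dp[0]=0; dp[i]=1+min(dp[i-c] for c in coins)
...dp[12]=12, dp[13]=13, dp[14]=14, dp[15]=1, dp[16]=2, dp[17]=3
Minimum coins for 17 = 3


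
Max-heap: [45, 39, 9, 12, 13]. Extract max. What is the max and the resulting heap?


Max = 45
Replace root with last, heapify down
Resulting heap: [39, 13, 9, 12]


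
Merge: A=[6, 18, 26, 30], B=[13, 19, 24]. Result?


Compare heads, take smaller each step.
Merged: [6, 13, 18, 19, 24, 26, 30]


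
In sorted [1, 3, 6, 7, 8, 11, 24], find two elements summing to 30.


Two pointers: lo=0, hi=6
Found pair: (6, 24) summing to 30


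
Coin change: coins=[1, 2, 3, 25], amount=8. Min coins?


dp[0]=0; dp[i]=1+min(dp[i-c] for c in coins)
...dp[3]=1, dp[4]=2, dp[5]=2, dp[6]=2, dp[7]=3, dp[8]=3
Minimum coins for 8 = 3


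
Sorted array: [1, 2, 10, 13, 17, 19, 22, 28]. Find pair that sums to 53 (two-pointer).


Two pointers: lo=0, hi=7
No pair sums to 53


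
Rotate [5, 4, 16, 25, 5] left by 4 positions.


Left rotate by 4: [5, 5, 4, 16, 25]


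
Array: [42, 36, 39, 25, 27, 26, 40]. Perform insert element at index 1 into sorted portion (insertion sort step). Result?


After one pass: [36, 42, 39, 25, 27, 26, 40]


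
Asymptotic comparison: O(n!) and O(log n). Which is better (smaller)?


logarithmic grows slower than factorial
O(log n) is asymptotically smaller; O(n!) grows faster


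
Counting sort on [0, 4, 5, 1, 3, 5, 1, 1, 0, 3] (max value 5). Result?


Count array: [2, 3, 0, 2, 1, 2]
Reconstruct: [0, 0, 1, 1, 1, 3, 3, 4, 5, 5]


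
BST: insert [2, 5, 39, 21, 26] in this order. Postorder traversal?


Root = 2; build tree by BST insertion.
Postorder traversal: [26, 21, 39, 5, 2]


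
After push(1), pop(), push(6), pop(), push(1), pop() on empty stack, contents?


push(1) -> [1]
pop() returns 1 -> []
push(6) -> [6]
pop() returns 6 -> []
push(1) -> [1]
pop() returns 1 -> []
Final stack (bottom to top): []


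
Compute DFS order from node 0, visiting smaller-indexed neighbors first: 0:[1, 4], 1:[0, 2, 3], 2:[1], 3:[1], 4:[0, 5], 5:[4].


DFS stack-based: start with [0]
Visit order: [0, 1, 2, 3, 4, 5]


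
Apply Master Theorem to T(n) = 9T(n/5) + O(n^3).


a=9, b=5, c=3. log_5(9)=1.365 < c=3. Case 3: O(n^c) = O(n^3)
Complexity: O(n^3)


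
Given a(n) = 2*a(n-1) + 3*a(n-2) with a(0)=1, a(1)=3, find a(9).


Build bottom-up:
...a(7)=2187, a(8)=6561, a(9)=2*6561+3*2187=19683


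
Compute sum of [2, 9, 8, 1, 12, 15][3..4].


Prefix sums: [0, 2, 11, 19, 20, 32, 47]
Sum[3..4] = prefix[5] - prefix[3] = 32 - 19 = 13


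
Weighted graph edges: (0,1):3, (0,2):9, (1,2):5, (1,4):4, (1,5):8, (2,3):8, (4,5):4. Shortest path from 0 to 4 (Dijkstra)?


Dijkstra from 0:
Distances: {0: 0, 1: 3, 2: 8, 3: 16, 4: 7, 5: 11}
Shortest distance to 4 = 7, path = [0, 1, 4]


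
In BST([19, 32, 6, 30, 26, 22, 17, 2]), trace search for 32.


BST root = 19
Search for 32: compare at each node
Path: [19, 32]


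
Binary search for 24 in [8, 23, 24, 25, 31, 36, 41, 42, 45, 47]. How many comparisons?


Search for 24:
[0,9] mid=4 arr[4]=31
[0,3] mid=1 arr[1]=23
[2,3] mid=2 arr[2]=24
Total: 3 comparisons


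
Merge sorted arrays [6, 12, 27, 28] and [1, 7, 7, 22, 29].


Compare heads, take smaller each step.
Merged: [1, 6, 7, 7, 12, 22, 27, 28, 29]


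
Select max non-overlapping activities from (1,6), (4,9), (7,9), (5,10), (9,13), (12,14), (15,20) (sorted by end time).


Greedy: pick earliest-ending, then skip overlaps.
Selected (4 activities): [(1, 6), (7, 9), (9, 13), (15, 20)]


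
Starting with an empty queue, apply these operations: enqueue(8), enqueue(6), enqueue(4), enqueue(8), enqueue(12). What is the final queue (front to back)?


enqueue(8) -> [8]
enqueue(6) -> [8, 6]
enqueue(4) -> [8, 6, 4]
enqueue(8) -> [8, 6, 4, 8]
enqueue(12) -> [8, 6, 4, 8, 12]
Final queue (front to back): [8, 6, 4, 8, 12]


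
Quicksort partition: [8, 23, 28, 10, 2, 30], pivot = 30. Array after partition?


Elements <= 30 go left of pivot.
Result: [8, 23, 28, 10, 2, 30], pivot at index 5


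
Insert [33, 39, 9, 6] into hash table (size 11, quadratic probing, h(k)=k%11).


Insertions: 33->slot 0; 39->slot 6; 9->slot 9; 6->slot 7
Table: [33, None, None, None, None, None, 39, 6, None, 9, None]


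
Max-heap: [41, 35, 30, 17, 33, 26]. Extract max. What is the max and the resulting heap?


Max = 41
Replace root with last, heapify down
Resulting heap: [35, 33, 30, 17, 26]


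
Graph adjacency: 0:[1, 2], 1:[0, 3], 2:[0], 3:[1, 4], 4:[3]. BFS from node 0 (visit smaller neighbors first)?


BFS queue: start with [0]
Visit order: [0, 1, 2, 3, 4]


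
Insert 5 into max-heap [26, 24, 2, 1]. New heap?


Append 5: [26, 24, 2, 1, 5]
Bubble up: no swaps needed
Result: [26, 24, 2, 1, 5]


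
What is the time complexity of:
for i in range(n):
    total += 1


Per nesting level: O(n) = O(n)
Complexity: O(n)


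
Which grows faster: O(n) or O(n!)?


linear grows slower than factorial
O(n) is asymptotically smaller; O(n!) grows faster


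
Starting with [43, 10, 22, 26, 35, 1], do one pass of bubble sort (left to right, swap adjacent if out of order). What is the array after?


After one pass: [10, 22, 26, 35, 1, 43]


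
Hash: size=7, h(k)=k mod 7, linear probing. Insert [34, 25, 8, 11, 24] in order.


Insertions: 34->slot 6; 25->slot 4; 8->slot 1; 11->slot 5; 24->slot 3
Table: [None, 8, None, 24, 25, 11, 34]


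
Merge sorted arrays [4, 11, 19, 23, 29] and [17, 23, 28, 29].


Compare heads, take smaller each step.
Merged: [4, 11, 17, 19, 23, 23, 28, 29, 29]


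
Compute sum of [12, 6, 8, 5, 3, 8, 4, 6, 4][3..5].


Prefix sums: [0, 12, 18, 26, 31, 34, 42, 46, 52, 56]
Sum[3..5] = prefix[6] - prefix[3] = 42 - 26 = 16


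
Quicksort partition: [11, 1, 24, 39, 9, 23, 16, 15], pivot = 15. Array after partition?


Elements <= 15 go left of pivot.
Result: [11, 1, 9, 15, 24, 23, 16, 39], pivot at index 3
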